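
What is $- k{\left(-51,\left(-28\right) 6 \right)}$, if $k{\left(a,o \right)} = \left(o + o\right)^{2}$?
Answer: $-112896$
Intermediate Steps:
$k{\left(a,o \right)} = 4 o^{2}$ ($k{\left(a,o \right)} = \left(2 o\right)^{2} = 4 o^{2}$)
$- k{\left(-51,\left(-28\right) 6 \right)} = - 4 \left(\left(-28\right) 6\right)^{2} = - 4 \left(-168\right)^{2} = - 4 \cdot 28224 = \left(-1\right) 112896 = -112896$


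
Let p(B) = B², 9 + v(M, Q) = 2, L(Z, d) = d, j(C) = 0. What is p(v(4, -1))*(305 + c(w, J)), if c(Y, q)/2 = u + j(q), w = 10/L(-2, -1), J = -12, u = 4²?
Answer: 16513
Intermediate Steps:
u = 16
v(M, Q) = -7 (v(M, Q) = -9 + 2 = -7)
w = -10 (w = 10/(-1) = 10*(-1) = -10)
c(Y, q) = 32 (c(Y, q) = 2*(16 + 0) = 2*16 = 32)
p(v(4, -1))*(305 + c(w, J)) = (-7)²*(305 + 32) = 49*337 = 16513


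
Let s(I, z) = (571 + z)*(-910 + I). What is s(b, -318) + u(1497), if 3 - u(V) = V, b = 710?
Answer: -52094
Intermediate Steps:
u(V) = 3 - V
s(I, z) = (-910 + I)*(571 + z)
s(b, -318) + u(1497) = (-519610 - 910*(-318) + 571*710 + 710*(-318)) + (3 - 1*1497) = (-519610 + 289380 + 405410 - 225780) + (3 - 1497) = -50600 - 1494 = -52094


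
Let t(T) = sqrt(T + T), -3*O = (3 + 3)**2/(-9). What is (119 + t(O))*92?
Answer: 10948 + 184*sqrt(6)/3 ≈ 11098.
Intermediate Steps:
O = 4/3 (O = -(3 + 3)**2/(3*(-9)) = -6**2*(-1)/(3*9) = -12*(-1)/9 = -1/3*(-4) = 4/3 ≈ 1.3333)
t(T) = sqrt(2)*sqrt(T) (t(T) = sqrt(2*T) = sqrt(2)*sqrt(T))
(119 + t(O))*92 = (119 + sqrt(2)*sqrt(4/3))*92 = (119 + sqrt(2)*(2*sqrt(3)/3))*92 = (119 + 2*sqrt(6)/3)*92 = 10948 + 184*sqrt(6)/3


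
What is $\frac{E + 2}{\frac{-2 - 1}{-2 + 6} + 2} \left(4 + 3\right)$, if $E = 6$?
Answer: $\frac{224}{5} \approx 44.8$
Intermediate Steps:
$\frac{E + 2}{\frac{-2 - 1}{-2 + 6} + 2} \left(4 + 3\right) = \frac{6 + 2}{\frac{-2 - 1}{-2 + 6} + 2} \left(4 + 3\right) = \frac{8}{- \frac{3}{4} + 2} \cdot 7 = \frac{8}{\frac{5}{4}} \cdot 7 = 8 \cdot \frac{4}{5} \cdot 7 = \frac{32}{5} \cdot 7 = \frac{224}{5}$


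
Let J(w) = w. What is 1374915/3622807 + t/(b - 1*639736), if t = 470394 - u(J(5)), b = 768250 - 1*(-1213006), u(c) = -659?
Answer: 3551010076571/4860068046640 ≈ 0.73065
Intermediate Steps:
b = 1981256 (b = 768250 + 1213006 = 1981256)
t = 471053 (t = 470394 - 1*(-659) = 470394 + 659 = 471053)
1374915/3622807 + t/(b - 1*639736) = 1374915/3622807 + 471053/(1981256 - 1*639736) = 1374915*(1/3622807) + 471053/(1981256 - 639736) = 1374915/3622807 + 471053/1341520 = 3551010076571/4860068046640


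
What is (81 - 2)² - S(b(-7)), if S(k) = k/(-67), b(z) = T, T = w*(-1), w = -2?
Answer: 418149/67 ≈ 6241.0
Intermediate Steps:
T = 2 (T = -2*(-1) = 2)
b(z) = 2
S(k) = -k/67 (S(k) = k*(-1/67) = -k/67)
(81 - 2)² - S(b(-7)) = (81 - 2)² - (-1)*2/67 = 79² - 1*(-2/67) = 6241 + 2/67 = 418149/67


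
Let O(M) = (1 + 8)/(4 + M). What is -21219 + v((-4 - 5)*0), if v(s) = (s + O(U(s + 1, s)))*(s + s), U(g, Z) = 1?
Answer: -21219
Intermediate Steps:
O(M) = 9/(4 + M)
v(s) = 2*s*(9/5 + s) (v(s) = (s + 9/(4 + 1))*(s + s) = (s + 9/5)*(2*s) = (9/5 + s)*(2*s) = 2*s*(9/5 + s))
-21219 + v((-4 - 5)*0) = -21219 + 2*((-4 - 5)*0)*(9 + 5*((-4 - 5)*0))/5 = -21219 + 2*(-9*0)*(9 + 5*(-9*0))/5 = -21219 + (⅖)*0*(9 + 5*0) = -21219 + (⅖)*0*(9 + 0) = -21219 + (⅖)*0*9 = -21219 + 0 = -21219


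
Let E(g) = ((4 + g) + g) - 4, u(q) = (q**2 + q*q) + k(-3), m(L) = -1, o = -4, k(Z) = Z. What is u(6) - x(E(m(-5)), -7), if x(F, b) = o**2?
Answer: 53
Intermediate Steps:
u(q) = -3 + 2*q**2 (u(q) = (q**2 + q*q) - 3 = (q**2 + q**2) - 3 = 2*q**2 - 3 = -3 + 2*q**2)
E(g) = 2*g (E(g) = (4 + 2*g) - 4 = 2*g)
x(F, b) = 16 (x(F, b) = (-4)**2 = 16)
u(6) - x(E(m(-5)), -7) = (-3 + 2*6**2) - 1*16 = (-3 + 2*36) - 16 = (-3 + 72) - 16 = 69 - 16 = 53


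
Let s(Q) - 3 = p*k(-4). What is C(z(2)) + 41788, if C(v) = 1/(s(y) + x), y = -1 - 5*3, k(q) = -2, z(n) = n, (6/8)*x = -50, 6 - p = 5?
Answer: 8232233/197 ≈ 41788.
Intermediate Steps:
p = 1 (p = 6 - 1*5 = 6 - 5 = 1)
x = -200/3 (x = (4/3)*(-50) = -200/3 ≈ -66.667)
y = -16 (y = -1 - 15 = -16)
s(Q) = 1 (s(Q) = 3 + 1*(-2) = 3 - 2 = 1)
C(v) = -3/197 (C(v) = 1/(1 - 200/3) = 1/(-197/3) = -3/197)
C(z(2)) + 41788 = -3/197 + 41788 = 8232233/197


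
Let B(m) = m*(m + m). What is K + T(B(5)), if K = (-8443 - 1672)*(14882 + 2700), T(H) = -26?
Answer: -177841956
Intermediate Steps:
B(m) = 2*m**2 (B(m) = m*(2*m) = 2*m**2)
K = -177841930 (K = -10115*17582 = -177841930)
K + T(B(5)) = -177841930 - 26 = -177841956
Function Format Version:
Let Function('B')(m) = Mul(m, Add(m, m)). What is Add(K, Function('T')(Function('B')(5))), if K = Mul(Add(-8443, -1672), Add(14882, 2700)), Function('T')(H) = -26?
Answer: -177841956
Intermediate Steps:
Function('B')(m) = Mul(2, Pow(m, 2)) (Function('B')(m) = Mul(m, Mul(2, m)) = Mul(2, Pow(m, 2)))
K = -177841930 (K = Mul(-10115, 17582) = -177841930)
Add(K, Function('T')(Function('B')(5))) = Add(-177841930, -26) = -177841956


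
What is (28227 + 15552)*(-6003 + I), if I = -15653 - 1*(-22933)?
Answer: 55905783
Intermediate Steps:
I = 7280 (I = -15653 + 22933 = 7280)
(28227 + 15552)*(-6003 + I) = (28227 + 15552)*(-6003 + 7280) = 43779*1277 = 55905783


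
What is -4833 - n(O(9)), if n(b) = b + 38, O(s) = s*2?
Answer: -4889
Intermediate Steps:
O(s) = 2*s
n(b) = 38 + b
-4833 - n(O(9)) = -4833 - (38 + 2*9) = -4833 - (38 + 18) = -4833 - 1*56 = -4833 - 56 = -4889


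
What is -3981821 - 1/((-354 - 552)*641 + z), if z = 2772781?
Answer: -8728290995736/2192035 ≈ -3.9818e+6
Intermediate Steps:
-3981821 - 1/((-354 - 552)*641 + z) = -3981821 - 1/((-354 - 552)*641 + 2772781) = -3981821 - 1/(-906*641 + 2772781) = -3981821 - 1/(-580746 + 2772781) = -3981821 - 1/2192035 = -8728290995736/2192035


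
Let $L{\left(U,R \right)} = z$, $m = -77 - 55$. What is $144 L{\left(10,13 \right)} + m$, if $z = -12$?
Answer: $-1860$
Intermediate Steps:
$m = -132$
$L{\left(U,R \right)} = -12$
$144 L{\left(10,13 \right)} + m = 144 \left(-12\right) - 132 = -1728 - 132 = -1860$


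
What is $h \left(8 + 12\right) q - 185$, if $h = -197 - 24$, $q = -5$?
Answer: $21915$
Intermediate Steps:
$h = -221$ ($h = -197 - 24 = -221$)
$h \left(8 + 12\right) q - 185 = - 221 \left(8 + 12\right) \left(-5\right) - 185 = - 221 \cdot 20 \left(-5\right) - 185 = \left(-221\right) \left(-100\right) - 185 = 22100 - 185 = 21915$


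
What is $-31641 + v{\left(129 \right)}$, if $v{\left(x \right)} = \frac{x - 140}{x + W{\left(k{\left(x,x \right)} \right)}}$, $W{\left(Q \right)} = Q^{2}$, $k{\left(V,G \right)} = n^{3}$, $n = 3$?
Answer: $- \frac{2467999}{78} \approx -31641.0$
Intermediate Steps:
$k{\left(V,G \right)} = 27$ ($k{\left(V,G \right)} = 3^{3} = 27$)
$v{\left(x \right)} = \frac{-140 + x}{729 + x}$ ($v{\left(x \right)} = \frac{x - 140}{x + 27^{2}} = \frac{-140 + x}{x + 729} = \frac{-140 + x}{729 + x}$)
$-31641 + v{\left(129 \right)} = -31641 + \frac{-140 + 129}{729 + 129} = -31641 + \frac{1}{858} \left(-11\right) = -31641 - \frac{1}{78} = - \frac{2467999}{78}$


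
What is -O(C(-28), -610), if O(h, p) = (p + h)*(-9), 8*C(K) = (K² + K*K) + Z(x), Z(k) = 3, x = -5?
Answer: -29781/8 ≈ -3722.6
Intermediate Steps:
C(K) = 3/8 + K²/4 (C(K) = ((K² + K*K) + 3)/8 = ((K² + K²) + 3)/8 = (2*K² + 3)/8 = (3 + 2*K²)/8 = 3/8 + K²/4)
O(h, p) = -9*h - 9*p (O(h, p) = (h + p)*(-9) = -9*h - 9*p)
-O(C(-28), -610) = -(-9*(3/8 + (¼)*(-28)²) - 9*(-610)) = -(-9*(3/8 + (¼)*784) + 5490) = -(-9*(3/8 + 196) + 5490) = -(-9*1571/8 + 5490) = -(-14139/8 + 5490) = -1*29781/8 = -29781/8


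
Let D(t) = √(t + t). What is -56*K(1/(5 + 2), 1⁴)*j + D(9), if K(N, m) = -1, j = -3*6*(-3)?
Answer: 3024 + 3*√2 ≈ 3028.2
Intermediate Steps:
D(t) = √2*√t (D(t) = √(2*t) = √2*√t)
j = 54 (j = -18*(-3) = 54)
-56*K(1/(5 + 2), 1⁴)*j + D(9) = -(-56)*54 + √2*√9 = -56*(-54) + √2*3 = 3024 + 3*√2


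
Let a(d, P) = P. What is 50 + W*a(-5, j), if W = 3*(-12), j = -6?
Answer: 266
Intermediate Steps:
W = -36
50 + W*a(-5, j) = 50 - 36*(-6) = 50 + 216 = 266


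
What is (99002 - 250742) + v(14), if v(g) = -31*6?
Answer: -151926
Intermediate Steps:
v(g) = -186
(99002 - 250742) + v(14) = (99002 - 250742) - 186 = -151740 - 186 = -151926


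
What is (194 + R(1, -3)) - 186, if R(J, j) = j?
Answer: 5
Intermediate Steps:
(194 + R(1, -3)) - 186 = (194 - 3) - 186 = 191 - 186 = 5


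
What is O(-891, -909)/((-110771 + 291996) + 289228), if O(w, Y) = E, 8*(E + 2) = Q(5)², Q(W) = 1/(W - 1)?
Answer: -255/60217984 ≈ -4.2346e-6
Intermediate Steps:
Q(W) = 1/(-1 + W)
E = -255/128 (E = -2 + (1/(-1 + 5))²/8 = -2 + (1/4)²/8 = -2 + (¼)²/8 = -2 + (⅛)*(1/16) = -2 + 1/128 = -255/128 ≈ -1.9922)
O(w, Y) = -255/128
O(-891, -909)/((-110771 + 291996) + 289228) = -255/(128*((-110771 + 291996) + 289228)) = -255/(128*(181225 + 289228)) = -255/128/470453 = -255/128*1/470453 = -255/60217984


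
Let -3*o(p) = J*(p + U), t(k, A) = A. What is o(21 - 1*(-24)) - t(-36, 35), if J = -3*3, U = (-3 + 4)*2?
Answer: 106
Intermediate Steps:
U = 2 (U = 1*2 = 2)
J = -9
o(p) = 6 + 3*p (o(p) = -(-3)*(p + 2) = -(-3)*(2 + p) = -(-18 - 9*p)/3 = 6 + 3*p)
o(21 - 1*(-24)) - t(-36, 35) = (6 + 3*(21 - 1*(-24))) - 1*35 = (6 + 3*(21 + 24)) - 35 = (6 + 3*45) - 35 = (6 + 135) - 35 = 141 - 35 = 106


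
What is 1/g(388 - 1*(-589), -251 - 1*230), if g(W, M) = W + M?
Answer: 1/496 ≈ 0.0020161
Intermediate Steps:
g(W, M) = M + W
1/g(388 - 1*(-589), -251 - 1*230) = 1/((-251 - 1*230) + (388 - 1*(-589))) = 1/((-251 - 230) + (388 + 589)) = 1/(-481 + 977) = 1/496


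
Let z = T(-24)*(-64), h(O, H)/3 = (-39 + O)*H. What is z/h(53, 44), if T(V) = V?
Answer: 64/77 ≈ 0.83117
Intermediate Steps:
h(O, H) = 3*H*(-39 + O) (h(O, H) = 3*((-39 + O)*H) = 3*(H*(-39 + O)) = 3*H*(-39 + O))
z = 1536 (z = -24*(-64) = 1536)
z/h(53, 44) = 1536/((3*44*(-39 + 53))) = 1536/((3*44*14)) = 1536/1848 = 1536*(1/1848) = 64/77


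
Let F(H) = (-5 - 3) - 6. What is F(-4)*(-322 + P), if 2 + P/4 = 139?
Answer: -3164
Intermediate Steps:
P = 548 (P = -8 + 4*139 = -8 + 556 = 548)
F(H) = -14 (F(H) = -8 - 6 = -14)
F(-4)*(-322 + P) = -14*(-322 + 548) = -14*226 = -3164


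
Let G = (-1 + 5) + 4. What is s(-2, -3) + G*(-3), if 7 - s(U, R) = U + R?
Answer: -12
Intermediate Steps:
s(U, R) = 7 - R - U (s(U, R) = 7 - (U + R) = 7 - (R + U) = 7 + (-R - U) = 7 - R - U)
G = 8 (G = 4 + 4 = 8)
s(-2, -3) + G*(-3) = (7 - 1*(-3) - 1*(-2)) + 8*(-3) = (7 + 3 + 2) - 24 = 12 - 24 = -12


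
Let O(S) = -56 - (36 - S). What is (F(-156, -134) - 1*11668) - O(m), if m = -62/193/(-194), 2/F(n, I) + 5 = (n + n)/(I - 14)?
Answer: -23189818343/2003147 ≈ -11577.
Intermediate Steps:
F(n, I) = 2/(-5 + 2*n/(-14 + I)) (F(n, I) = 2/(-5 + (n + n)/(I - 14)) = 2/(-5 + (2*n)/(-14 + I)) = 2/(-5 + 2*n/(-14 + I)))
m = 31/18721 (m = -62*1/193*(-1/194) = -62/193*(-1/194) = 31/18721 ≈ 0.0016559)
O(S) = -92 + S (O(S) = -56 + (-36 + S) = -92 + S)
(F(-156, -134) - 1*11668) - O(m) = (2*(-14 - 134)/(70 - 5*(-134) + 2*(-156)) - 1*11668) - (-92 + 31/18721) = (2*(-148)/(70 + 670 - 312) - 11668) - 1*(-1722301/18721) = (2*(-148)/428 - 11668) + 1722301/18721 = (2*(1/428)*(-148) - 11668) + 1722301/18721 = (-74/107 - 11668) + 1722301/18721 = -1248550/107 + 1722301/18721 = -23189818343/2003147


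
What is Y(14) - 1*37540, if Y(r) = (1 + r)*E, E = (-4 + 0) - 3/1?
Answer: -37645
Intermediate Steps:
E = -7 (E = -4 - 3*1 = -4 - 3 = -7)
Y(r) = -7 - 7*r (Y(r) = (1 + r)*(-7) = -7 - 7*r)
Y(14) - 1*37540 = (-7 - 7*14) - 1*37540 = (-7 - 98) - 37540 = -105 - 37540 = -37645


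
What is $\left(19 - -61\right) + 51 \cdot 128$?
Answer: $6608$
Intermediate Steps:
$\left(19 - -61\right) + 51 \cdot 128 = \left(19 + 61\right) + 6528 = 80 + 6528 = 6608$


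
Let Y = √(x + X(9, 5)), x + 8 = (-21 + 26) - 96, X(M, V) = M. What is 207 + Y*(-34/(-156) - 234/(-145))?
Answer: 207 + 20717*I*√10/3770 ≈ 207.0 + 17.377*I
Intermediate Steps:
x = -99 (x = -8 + ((-21 + 26) - 96) = -8 + (5 - 96) = -8 - 91 = -99)
Y = 3*I*√10 (Y = √(-99 + 9) = √(-90) = 3*I*√10 ≈ 9.4868*I)
207 + Y*(-34/(-156) - 234/(-145)) = 207 + (3*I*√10)*(-34/(-156) - 234/(-145)) = 207 + (3*I*√10)*(-34*(-1/156) - 234*(-1/145)) = 207 + (3*I*√10)*(17/78 + 234/145) = 207 + (3*I*√10)*(20717/11310) = 207 + 20717*I*√10/3770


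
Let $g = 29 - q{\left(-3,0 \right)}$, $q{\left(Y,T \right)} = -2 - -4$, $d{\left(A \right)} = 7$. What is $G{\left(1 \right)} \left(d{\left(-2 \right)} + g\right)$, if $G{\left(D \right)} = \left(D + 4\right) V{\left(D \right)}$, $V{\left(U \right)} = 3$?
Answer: $510$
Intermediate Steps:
$q{\left(Y,T \right)} = 2$ ($q{\left(Y,T \right)} = -2 + 4 = 2$)
$G{\left(D \right)} = 12 + 3 D$ ($G{\left(D \right)} = \left(D + 4\right) 3 = \left(4 + D\right) 3 = 12 + 3 D$)
$g = 27$ ($g = 29 - 2 = 27$)
$G{\left(1 \right)} \left(d{\left(-2 \right)} + g\right) = \left(12 + 3 \cdot 1\right) \left(7 + 27\right) = \left(12 + 3\right) 34 = 15 \cdot 34 = 510$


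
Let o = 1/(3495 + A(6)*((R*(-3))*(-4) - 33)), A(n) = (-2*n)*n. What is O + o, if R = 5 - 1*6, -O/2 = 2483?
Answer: -33446009/6735 ≈ -4966.0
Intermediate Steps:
O = -4966 (O = -2*2483 = -4966)
A(n) = -2*n**2
R = -1 (R = 5 - 6 = -1)
o = 1/6735 (o = 1/(3495 + (-2*6**2)*(-1*(-3)*(-4) - 33)) = 1/(3495 + (-2*36)*(3*(-4) - 33)) = 1/(3495 - 72*(-12 - 33)) = 1/(3495 - 72*(-45)) = 1/(3495 + 3240) = 1/6735 ≈ 0.00014848)
O + o = -4966 + 1/6735 = -33446009/6735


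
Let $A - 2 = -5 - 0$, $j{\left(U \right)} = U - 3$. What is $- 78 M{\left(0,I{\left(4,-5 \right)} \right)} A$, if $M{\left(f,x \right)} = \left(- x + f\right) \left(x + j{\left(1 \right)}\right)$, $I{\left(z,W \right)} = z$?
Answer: $-1872$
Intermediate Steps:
$j{\left(U \right)} = -3 + U$
$M{\left(f,x \right)} = \left(-2 + x\right) \left(f - x\right)$ ($M{\left(f,x \right)} = \left(- x + f\right) \left(x + \left(-3 + 1\right)\right) = \left(f - x\right) \left(x - 2\right) = \left(f - x\right) \left(-2 + x\right) = \left(-2 + x\right) \left(f - x\right)$)
$A = -3$ ($A = 2 - 5 = -3$)
$- 78 M{\left(0,I{\left(4,-5 \right)} \right)} A = - 78 \left(- 4^{2} - 0 + 2 \cdot 4 + 0 \cdot 4\right) \left(-3\right) = - 78 \left(\left(-1\right) 16 + 0 + 8 + 0\right) \left(-3\right) = - 78 \left(-16 + 0 + 8 + 0\right) \left(-3\right) = \left(-78\right) \left(-8\right) \left(-3\right) = 624 \left(-3\right) = -1872$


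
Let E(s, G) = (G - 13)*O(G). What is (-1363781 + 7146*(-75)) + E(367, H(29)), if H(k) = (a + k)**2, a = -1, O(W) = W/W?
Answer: -1898960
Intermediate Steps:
O(W) = 1
H(k) = (-1 + k)**2
E(s, G) = -13 + G (E(s, G) = (G - 13)*1 = (-13 + G)*1 = -13 + G)
(-1363781 + 7146*(-75)) + E(367, H(29)) = (-1363781 + 7146*(-75)) + (-13 + (-1 + 29)**2) = (-1363781 - 535950) + (-13 + 28**2) = -1899731 + (-13 + 784) = -1899731 + 771 = -1898960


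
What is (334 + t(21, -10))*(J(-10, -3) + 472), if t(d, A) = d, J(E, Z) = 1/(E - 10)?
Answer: 670169/4 ≈ 1.6754e+5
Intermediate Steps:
J(E, Z) = 1/(-10 + E)
(334 + t(21, -10))*(J(-10, -3) + 472) = (334 + 21)*(1/(-10 - 10) + 472) = 355*(1/(-20) + 472) = 355*(-1/20 + 472) = 355*(9439/20) = 670169/4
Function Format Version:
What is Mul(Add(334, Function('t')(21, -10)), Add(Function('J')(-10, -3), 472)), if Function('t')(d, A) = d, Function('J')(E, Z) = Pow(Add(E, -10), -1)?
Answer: Rational(670169, 4) ≈ 1.6754e+5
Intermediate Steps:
Function('J')(E, Z) = Pow(Add(-10, E), -1)
Mul(Add(334, Function('t')(21, -10)), Add(Function('J')(-10, -3), 472)) = Mul(Add(334, 21), Add(Pow(Add(-10, -10), -1), 472)) = Mul(355, Add(Pow(-20, -1), 472)) = Mul(355, Add(Rational(-1, 20), 472)) = Mul(355, Rational(9439, 20)) = Rational(670169, 4)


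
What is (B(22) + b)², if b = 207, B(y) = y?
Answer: 52441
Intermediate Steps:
(B(22) + b)² = (22 + 207)² = 229² = 52441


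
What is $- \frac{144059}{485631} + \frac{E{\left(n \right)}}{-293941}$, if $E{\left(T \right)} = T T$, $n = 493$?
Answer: $- \frac{160376975438}{142746861771} \approx -1.1235$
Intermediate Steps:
$E{\left(T \right)} = T^{2}$
$- \frac{144059}{485631} + \frac{E{\left(n \right)}}{-293941} = - \frac{144059}{485631} + \frac{493^{2}}{-293941} = \left(-144059\right) \frac{1}{485631} + 243049 \left(- \frac{1}{293941}\right) = - \frac{144059}{485631} - \frac{243049}{293941} = - \frac{160376975438}{142746861771}$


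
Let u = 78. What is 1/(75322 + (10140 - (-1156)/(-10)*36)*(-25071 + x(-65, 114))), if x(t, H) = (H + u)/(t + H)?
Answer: -245/36697501114 ≈ -6.6762e-9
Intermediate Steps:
x(t, H) = (78 + H)/(H + t) (x(t, H) = (H + 78)/(t + H) = (78 + H)/(H + t))
1/(75322 + (10140 - (-1156)/(-10)*36)*(-25071 + x(-65, 114))) = 1/(75322 + (10140 - (-1156)/(-10)*36)*(-25071 + (78 + 114)/(114 - 65))) = 1/(75322 + (10140 - (-1156)*(-1)/10*36)*(-25071 + 192/49)) = 1/(75322 + (10140 - 34*17/5*36)*(-25071 + (1/49)*192)) = 1/(75322 + (10140 - 578/5*36)*(-25071 + 192/49)) = 1/(75322 + (10140 - 20808/5)*(-1228287/49)) = 1/(75322 + (29892/5)*(-1228287/49)) = 1/(75322 - 36715955004/245) = 1/(-36697501114/245) = -245/36697501114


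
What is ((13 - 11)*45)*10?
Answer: 900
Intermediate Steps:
((13 - 11)*45)*10 = (2*45)*10 = 90*10 = 900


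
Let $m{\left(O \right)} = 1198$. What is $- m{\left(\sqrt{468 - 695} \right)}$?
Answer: $-1198$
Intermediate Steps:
$- m{\left(\sqrt{468 - 695} \right)} = \left(-1\right) 1198 = -1198$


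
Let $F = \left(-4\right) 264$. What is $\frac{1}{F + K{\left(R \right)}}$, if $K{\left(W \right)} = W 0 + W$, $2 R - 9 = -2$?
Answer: $- \frac{2}{2105} \approx -0.00095012$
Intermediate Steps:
$R = \frac{7}{2}$ ($R = \frac{9}{2} + \frac{1}{2} \left(-2\right) = \frac{9}{2} - 1 = \frac{7}{2} \approx 3.5$)
$K{\left(W \right)} = W$ ($K{\left(W \right)} = 0 + W = W$)
$F = -1056$
$\frac{1}{F + K{\left(R \right)}} = \frac{1}{-1056 + \frac{7}{2}} = \frac{1}{- \frac{2105}{2}} = - \frac{2}{2105}$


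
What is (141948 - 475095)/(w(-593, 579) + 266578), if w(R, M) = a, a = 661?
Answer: -333147/267239 ≈ -1.2466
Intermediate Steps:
w(R, M) = 661
(141948 - 475095)/(w(-593, 579) + 266578) = (141948 - 475095)/(661 + 266578) = -333147/267239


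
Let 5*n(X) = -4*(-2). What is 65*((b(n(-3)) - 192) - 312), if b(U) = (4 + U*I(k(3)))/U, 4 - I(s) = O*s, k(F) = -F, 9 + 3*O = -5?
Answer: -66495/2 ≈ -33248.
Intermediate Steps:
O = -14/3 (O = -3 + (⅓)*(-5) = -3 - 5/3 = -14/3 ≈ -4.6667)
I(s) = 4 + 14*s/3 (I(s) = 4 - (-14)*s/3 = 4 + 14*s/3)
n(X) = 8/5 (n(X) = (-4*(-2))/5 = (⅕)*8 = 8/5)
b(U) = (4 - 10*U)/U (b(U) = (4 + U*(4 + 14*(-1*3)/3))/U = (4 + U*(4 + (14/3)*(-3)))/U = (4 + U*(4 - 14))/U = (4 + U*(-10))/U = (4 - 10*U)/U)
65*((b(n(-3)) - 192) - 312) = 65*(((-10 + 4/(8/5)) - 192) - 312) = 65*(((-10 + 4*(5/8)) - 192) - 312) = 65*(((-10 + 5/2) - 192) - 312) = 65*((-15/2 - 192) - 312) = 65*(-399/2 - 312) = 65*(-1023/2) = -66495/2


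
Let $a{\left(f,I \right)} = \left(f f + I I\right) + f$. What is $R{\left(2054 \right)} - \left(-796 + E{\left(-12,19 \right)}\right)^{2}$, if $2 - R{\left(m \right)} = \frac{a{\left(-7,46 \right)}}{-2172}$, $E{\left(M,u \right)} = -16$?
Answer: $- \frac{716044333}{1086} \approx -6.5934 \cdot 10^{5}$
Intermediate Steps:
$a{\left(f,I \right)} = f + I^{2} + f^{2}$ ($a{\left(f,I \right)} = \left(f^{2} + I^{2}\right) + f = \left(I^{2} + f^{2}\right) + f = f + I^{2} + f^{2}$)
$R{\left(m \right)} = \frac{3251}{1086}$ ($R{\left(m \right)} = 2 - \frac{-7 + 46^{2} + \left(-7\right)^{2}}{-2172} = 2 - \left(-7 + 2116 + 49\right) \left(- \frac{1}{2172}\right) = 2 - 2158 \left(- \frac{1}{2172}\right) = 2 - - \frac{1079}{1086} = 2 + \frac{1079}{1086} = \frac{3251}{1086}$)
$R{\left(2054 \right)} - \left(-796 + E{\left(-12,19 \right)}\right)^{2} = \frac{3251}{1086} - \left(-796 - 16\right)^{2} = \frac{3251}{1086} - \left(-812\right)^{2} = \frac{3251}{1086} - 659344 = - \frac{716044333}{1086}$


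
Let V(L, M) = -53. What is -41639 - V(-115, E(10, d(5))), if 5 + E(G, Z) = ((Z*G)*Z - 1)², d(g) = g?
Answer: -41586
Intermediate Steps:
E(G, Z) = -5 + (-1 + G*Z²)² (E(G, Z) = -5 + ((Z*G)*Z - 1)² = -5 + ((G*Z)*Z - 1)² = -5 + (G*Z² - 1)² = -5 + (-1 + G*Z²)²)
-41639 - V(-115, E(10, d(5))) = -41639 - 1*(-53) = -41639 + 53 = -41586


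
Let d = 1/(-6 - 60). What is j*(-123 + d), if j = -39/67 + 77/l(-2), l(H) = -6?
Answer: 43785767/26532 ≈ 1650.3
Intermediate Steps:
d = -1/66 (d = 1/(-66) = -1/66 ≈ -0.015152)
j = -5393/402 (j = -39/67 + 77/(-6) = -39*1/67 + 77*(-⅙) = -39/67 - 77/6 = -5393/402 ≈ -13.415)
j*(-123 + d) = -5393*(-123 - 1/66)/402 = -5393/402*(-8119/66) = 43785767/26532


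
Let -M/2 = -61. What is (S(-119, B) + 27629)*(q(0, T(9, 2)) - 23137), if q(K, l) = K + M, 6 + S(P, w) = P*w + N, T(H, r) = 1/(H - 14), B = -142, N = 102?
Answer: -1026998345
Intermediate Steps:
M = 122 (M = -2*(-61) = 122)
T(H, r) = 1/(-14 + H)
S(P, w) = 96 + P*w (S(P, w) = -6 + (P*w + 102) = -6 + (102 + P*w) = 96 + P*w)
q(K, l) = 122 + K (q(K, l) = K + 122 = 122 + K)
(S(-119, B) + 27629)*(q(0, T(9, 2)) - 23137) = ((96 - 119*(-142)) + 27629)*((122 + 0) - 23137) = ((96 + 16898) + 27629)*(122 - 23137) = (16994 + 27629)*(-23015) = 44623*(-23015) = -1026998345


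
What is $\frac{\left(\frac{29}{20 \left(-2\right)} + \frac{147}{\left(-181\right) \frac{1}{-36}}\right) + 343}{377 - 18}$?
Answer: $\frac{2689751}{2599160} \approx 1.0349$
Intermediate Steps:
$\frac{\left(\frac{29}{20 \left(-2\right)} + \frac{147}{\left(-181\right) \frac{1}{-36}}\right) + 343}{377 - 18} = \frac{\left(\frac{29}{-40} + \frac{147}{\left(-181\right) \left(- \frac{1}{36}\right)}\right) + 343}{359} = \left(\left(29 \left(- \frac{1}{40}\right) + \frac{147}{\frac{181}{36}}\right) + 343\right) \frac{1}{359} = \left(\left(- \frac{29}{40} + 147 \cdot \frac{36}{181}\right) + 343\right) \frac{1}{359} = \left(\left(- \frac{29}{40} + \frac{5292}{181}\right) + 343\right) \frac{1}{359} = \left(\frac{206431}{7240} + 343\right) \frac{1}{359} = \frac{2689751}{7240} \cdot \frac{1}{359} = \frac{2689751}{2599160}$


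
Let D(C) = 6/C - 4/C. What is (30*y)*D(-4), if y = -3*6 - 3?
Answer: 315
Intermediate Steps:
D(C) = 2/C
y = -21 (y = -18 - 3 = -21)
(30*y)*D(-4) = (30*(-21))*(2/(-4)) = -1260*(-1)/4 = -630*(-1/2) = 315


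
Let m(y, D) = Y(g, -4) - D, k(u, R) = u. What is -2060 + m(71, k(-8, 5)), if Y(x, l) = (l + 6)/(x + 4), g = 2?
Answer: -6155/3 ≈ -2051.7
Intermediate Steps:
Y(x, l) = (6 + l)/(4 + x)
m(y, D) = 1/3 - D (m(y, D) = (6 - 4)/(4 + 2) - D = 2/6 - D = (1/6)*2 - D = 1/3 - D)
-2060 + m(71, k(-8, 5)) = -2060 + (1/3 - 1*(-8)) = -2060 + (1/3 + 8) = -2060 + 25/3 = -6155/3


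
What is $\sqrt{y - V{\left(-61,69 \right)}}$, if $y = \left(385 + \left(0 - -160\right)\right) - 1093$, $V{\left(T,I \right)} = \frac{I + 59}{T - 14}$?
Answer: $\frac{2 i \sqrt{30729}}{15} \approx 23.373 i$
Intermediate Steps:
$V{\left(T,I \right)} = \frac{59 + I}{-14 + T}$
$y = -548$ ($y = \left(385 + \left(0 + 160\right)\right) - 1093 = \left(385 + 160\right) - 1093 = 545 - 1093 = -548$)
$\sqrt{y - V{\left(-61,69 \right)}} = \sqrt{-548 - \frac{59 + 69}{-14 - 61}} = \sqrt{-548 - \frac{1}{-75} \cdot 128} = \sqrt{-548 - \left(- \frac{1}{75}\right) 128} = \sqrt{-548 - - \frac{128}{75}} = \sqrt{-548 + \frac{128}{75}} = \sqrt{- \frac{40972}{75}} = \frac{2 i \sqrt{30729}}{15}$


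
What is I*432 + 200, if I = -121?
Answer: -52072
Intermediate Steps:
I*432 + 200 = -121*432 + 200 = -52272 + 200 = -52072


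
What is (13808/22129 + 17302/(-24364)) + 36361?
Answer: 9802010726635/269575478 ≈ 36361.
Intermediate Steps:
(13808/22129 + 17302/(-24364)) + 36361 = (13808*(1/22129) + 17302*(-1/24364)) + 36361 = (13808/22129 - 8651/12182) + 36361 = -23228923/269575478 + 36361 = 9802010726635/269575478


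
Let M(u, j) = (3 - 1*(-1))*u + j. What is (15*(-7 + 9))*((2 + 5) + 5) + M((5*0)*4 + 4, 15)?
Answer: 391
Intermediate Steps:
M(u, j) = j + 4*u (M(u, j) = (3 + 1)*u + j = 4*u + j = j + 4*u)
(15*(-7 + 9))*((2 + 5) + 5) + M((5*0)*4 + 4, 15) = (15*(-7 + 9))*((2 + 5) + 5) + (15 + 4*((5*0)*4 + 4)) = (15*2)*(7 + 5) + (15 + 4*(0*4 + 4)) = 30*12 + (15 + 4*(0 + 4)) = 360 + (15 + 4*4) = 360 + (15 + 16) = 360 + 31 = 391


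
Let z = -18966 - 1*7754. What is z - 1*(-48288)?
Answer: 21568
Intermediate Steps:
z = -26720 (z = -18966 - 7754 = -26720)
z - 1*(-48288) = -26720 - 1*(-48288) = -26720 + 48288 = 21568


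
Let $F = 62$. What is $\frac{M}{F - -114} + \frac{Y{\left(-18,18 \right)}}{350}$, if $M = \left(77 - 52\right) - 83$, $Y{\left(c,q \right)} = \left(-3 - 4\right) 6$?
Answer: $- \frac{989}{2200} \approx -0.44955$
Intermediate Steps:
$Y{\left(c,q \right)} = -42$ ($Y{\left(c,q \right)} = \left(-7\right) 6 = -42$)
$M = -58$ ($M = 25 - 83 = -58$)
$\frac{M}{F - -114} + \frac{Y{\left(-18,18 \right)}}{350} = - \frac{58}{62 - -114} - \frac{42}{350} = - \frac{58}{62 + 114} - \frac{3}{25} = - \frac{58}{176} - \frac{3}{25} = \left(-58\right) \frac{1}{176} - \frac{3}{25} = - \frac{29}{88} - \frac{3}{25} = - \frac{989}{2200}$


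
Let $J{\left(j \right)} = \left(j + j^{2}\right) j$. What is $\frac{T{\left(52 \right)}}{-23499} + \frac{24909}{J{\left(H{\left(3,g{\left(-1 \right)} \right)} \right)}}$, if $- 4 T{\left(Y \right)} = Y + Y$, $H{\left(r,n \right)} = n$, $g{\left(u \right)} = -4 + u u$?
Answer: $- \frac{65037347}{46998} \approx -1383.8$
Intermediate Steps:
$g{\left(u \right)} = -4 + u^{2}$
$J{\left(j \right)} = j \left(j + j^{2}\right)$
$T{\left(Y \right)} = - \frac{Y}{2}$ ($T{\left(Y \right)} = - \frac{Y + Y}{4} = - \frac{2 Y}{4} = - \frac{Y}{2}$)
$\frac{T{\left(52 \right)}}{-23499} + \frac{24909}{J{\left(H{\left(3,g{\left(-1 \right)} \right)} \right)}} = \frac{\left(- \frac{1}{2}\right) 52}{-23499} + \frac{24909}{\left(-4 + \left(-1\right)^{2}\right)^{2} \left(1 - \left(4 - \left(-1\right)^{2}\right)\right)} = \left(-26\right) \left(- \frac{1}{23499}\right) + \frac{24909}{\left(-4 + 1\right)^{2} \left(1 + \left(-4 + 1\right)\right)} = \frac{26}{23499} + \frac{24909}{\left(-3\right)^{2} \left(1 - 3\right)} = \frac{26}{23499} + \frac{24909}{9 \left(-2\right)} = \frac{26}{23499} + \frac{24909}{-18} = \frac{26}{23499} + 24909 \left(- \frac{1}{18}\right) = \frac{26}{23499} - \frac{8303}{6} = - \frac{65037347}{46998}$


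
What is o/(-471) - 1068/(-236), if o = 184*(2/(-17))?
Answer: 2159581/472413 ≈ 4.5714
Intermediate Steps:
o = -368/17 (o = 184*(2*(-1/17)) = 184*(-2/17) = -368/17 ≈ -21.647)
o/(-471) - 1068/(-236) = -368/17/(-471) - 1068/(-236) = -368/17*(-1/471) - 1068*(-1/236) = 368/8007 + 267/59 = 2159581/472413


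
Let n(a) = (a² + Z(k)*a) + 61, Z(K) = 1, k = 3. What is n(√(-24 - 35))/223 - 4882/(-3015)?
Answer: 1094716/672345 + I*√59/223 ≈ 1.6282 + 0.034445*I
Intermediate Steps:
n(a) = 61 + a + a² (n(a) = (a² + 1*a) + 61 = (a² + a) + 61 = (a + a²) + 61 = 61 + a + a²)
n(√(-24 - 35))/223 - 4882/(-3015) = (61 + √(-24 - 35) + (√(-24 - 35))²)/223 - 4882/(-3015) = (61 + √(-59) + (√(-59))²)*(1/223) - 4882*(-1/3015) = (61 + I*√59 + (I*√59)²)*(1/223) + 4882/3015 = (61 + I*√59 - 59)*(1/223) + 4882/3015 = (2 + I*√59)*(1/223) + 4882/3015 = (2/223 + I*√59/223) + 4882/3015 = 1094716/672345 + I*√59/223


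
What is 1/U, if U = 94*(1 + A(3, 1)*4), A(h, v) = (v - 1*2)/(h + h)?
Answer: 3/94 ≈ 0.031915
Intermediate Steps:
A(h, v) = (-2 + v)/(2*h) (A(h, v) = (v - 2)/((2*h)) = (-2 + v)*(1/(2*h)) = (-2 + v)/(2*h))
U = 94/3 (U = 94*(1 + ((1/2)*(-2 + 1)/3)*4) = 94*(1 + ((1/2)*(1/3)*(-1))*4) = 94*(1 - 1/6*4) = 94*(1 - 2/3) = 94*(1/3) = 94/3 ≈ 31.333)
1/U = 1/(94/3) = 3/94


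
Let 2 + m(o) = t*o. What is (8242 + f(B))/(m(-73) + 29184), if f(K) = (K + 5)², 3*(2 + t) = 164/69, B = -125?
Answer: 2343447/3029462 ≈ 0.77355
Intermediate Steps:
t = -250/207 (t = -2 + (164/69)/3 = -2 + (164*(1/69))/3 = -2 + (⅓)*(164/69) = -2 + 164/207 = -250/207 ≈ -1.2077)
m(o) = -2 - 250*o/207
f(K) = (5 + K)²
(8242 + f(B))/(m(-73) + 29184) = (8242 + (5 - 125)²)/((-2 - 250/207*(-73)) + 29184) = (8242 + (-120)²)/((-2 + 18250/207) + 29184) = (8242 + 14400)/(17836/207 + 29184) = 22642/(6058924/207) = 22642*(207/6058924) = 2343447/3029462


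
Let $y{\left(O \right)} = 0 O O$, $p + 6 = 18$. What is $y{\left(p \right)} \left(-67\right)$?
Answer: $0$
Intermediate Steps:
$p = 12$ ($p = -6 + 18 = 12$)
$y{\left(O \right)} = 0$ ($y{\left(O \right)} = 0 O = 0$)
$y{\left(p \right)} \left(-67\right) = 0 \left(-67\right) = 0$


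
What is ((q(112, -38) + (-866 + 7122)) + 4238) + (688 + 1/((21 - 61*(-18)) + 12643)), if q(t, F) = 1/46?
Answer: 1769700318/158263 ≈ 11182.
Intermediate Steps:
q(t, F) = 1/46
((q(112, -38) + (-866 + 7122)) + 4238) + (688 + 1/((21 - 61*(-18)) + 12643)) = ((1/46 + (-866 + 7122)) + 4238) + (688 + 1/((21 - 61*(-18)) + 12643)) = ((1/46 + 6256) + 4238) + (688 + 1/((21 + 1098) + 12643)) = (287777/46 + 4238) + (688 + 1/(1119 + 12643)) = 482725/46 + (688 + 1/13762) = 482725/46 + 9468257/13762 = 1769700318/158263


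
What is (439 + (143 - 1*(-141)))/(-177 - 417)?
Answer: -241/198 ≈ -1.2172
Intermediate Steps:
(439 + (143 - 1*(-141)))/(-177 - 417) = (439 + (143 + 141))/(-594) = (439 + 284)*(-1/594) = 723*(-1/594) = -241/198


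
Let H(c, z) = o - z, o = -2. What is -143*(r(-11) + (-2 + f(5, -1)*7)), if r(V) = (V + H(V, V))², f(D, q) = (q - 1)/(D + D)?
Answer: -429/5 ≈ -85.800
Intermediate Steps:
H(c, z) = -2 - z
f(D, q) = (-1 + q)/(2*D) (f(D, q) = (-1 + q)/((2*D)) = (-1 + q)*(1/(2*D)) = (-1 + q)/(2*D))
r(V) = 4 (r(V) = (V + (-2 - V))² = (-2)² = 4)
-143*(r(-11) + (-2 + f(5, -1)*7)) = -143*(4 + (-2 + ((½)*(-1 - 1)/5)*7)) = -143*(4 + (-2 + ((½)*(⅕)*(-2))*7)) = -143*(4 + (-2 - ⅕*7)) = -143*(4 + (-2 - 7/5)) = -143*(4 - 17/5) = -143*⅗ = -429/5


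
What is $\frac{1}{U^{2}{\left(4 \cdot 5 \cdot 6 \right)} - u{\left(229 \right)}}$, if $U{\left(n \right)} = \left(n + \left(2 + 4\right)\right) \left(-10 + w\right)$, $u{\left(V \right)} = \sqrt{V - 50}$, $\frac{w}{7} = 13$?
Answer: $\frac{104162436}{10849813073453917} + \frac{\sqrt{179}}{10849813073453917} \approx 9.6004 \cdot 10^{-9}$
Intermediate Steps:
$w = 91$ ($w = 7 \cdot 13 = 91$)
$u{\left(V \right)} = \sqrt{-50 + V}$
$U{\left(n \right)} = 486 + 81 n$ ($U{\left(n \right)} = \left(n + \left(2 + 4\right)\right) \left(-10 + 91\right) = \left(n + 6\right) 81 = \left(6 + n\right) 81 = 486 + 81 n$)
$\frac{1}{U^{2}{\left(4 \cdot 5 \cdot 6 \right)} - u{\left(229 \right)}} = \frac{1}{\left(486 + 81 \cdot 4 \cdot 5 \cdot 6\right)^{2} - \sqrt{-50 + 229}} = \frac{1}{\left(486 + 81 \cdot 20 \cdot 6\right)^{2} - \sqrt{179}} = \frac{1}{\left(486 + 81 \cdot 120\right)^{2} - \sqrt{179}} = \frac{1}{\left(486 + 9720\right)^{2} - \sqrt{179}} = \frac{1}{10206^{2} - \sqrt{179}} = \frac{1}{104162436 - \sqrt{179}}$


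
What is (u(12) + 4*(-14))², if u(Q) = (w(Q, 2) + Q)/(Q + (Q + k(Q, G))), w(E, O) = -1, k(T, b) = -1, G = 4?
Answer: 1630729/529 ≈ 3082.7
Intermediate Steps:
u(Q) = (-1 + Q)/(-1 + 2*Q) (u(Q) = (-1 + Q)/(Q + (Q - 1)) = (-1 + Q)/(Q + (-1 + Q)) = (-1 + Q)/(-1 + 2*Q))
(u(12) + 4*(-14))² = ((-1 + 12)/(-1 + 2*12) + 4*(-14))² = (11/(-1 + 24) - 56)² = (11/23 - 56)² = (-1277/23)² = 1630729/529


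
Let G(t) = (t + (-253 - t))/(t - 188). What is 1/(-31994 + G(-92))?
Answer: -280/8958067 ≈ -3.1257e-5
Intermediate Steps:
G(t) = -253/(-188 + t)
1/(-31994 + G(-92)) = 1/(-31994 - 253/(-188 - 92)) = 1/(-31994 - 253/(-280)) = 1/(-31994 - 253*(-1/280)) = 1/(-31994 + 253/280) = 1/(-8958067/280) = -280/8958067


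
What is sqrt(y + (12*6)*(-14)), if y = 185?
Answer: I*sqrt(823) ≈ 28.688*I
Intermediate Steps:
sqrt(y + (12*6)*(-14)) = sqrt(185 + (12*6)*(-14)) = sqrt(185 + 72*(-14)) = sqrt(185 - 1008) = sqrt(-823) = I*sqrt(823)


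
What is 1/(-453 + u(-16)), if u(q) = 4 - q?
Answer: -1/433 ≈ -0.0023095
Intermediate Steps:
1/(-453 + u(-16)) = 1/(-453 + (4 - 1*(-16))) = 1/(-453 + (4 + 16)) = 1/(-453 + 20) = 1/(-433) = -1/433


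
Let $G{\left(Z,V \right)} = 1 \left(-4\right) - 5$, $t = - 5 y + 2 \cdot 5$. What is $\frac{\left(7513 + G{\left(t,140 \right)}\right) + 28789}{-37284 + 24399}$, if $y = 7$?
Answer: $- \frac{36293}{12885} \approx -2.8167$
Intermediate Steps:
$t = -25$ ($t = \left(-5\right) 7 + 2 \cdot 5 = -35 + 10 = -25$)
$G{\left(Z,V \right)} = -9$ ($G{\left(Z,V \right)} = -4 - 5 = -9$)
$\frac{\left(7513 + G{\left(t,140 \right)}\right) + 28789}{-37284 + 24399} = \frac{\left(7513 - 9\right) + 28789}{-37284 + 24399} = \frac{7504 + 28789}{-12885} = 36293 \left(- \frac{1}{12885}\right) = - \frac{36293}{12885}$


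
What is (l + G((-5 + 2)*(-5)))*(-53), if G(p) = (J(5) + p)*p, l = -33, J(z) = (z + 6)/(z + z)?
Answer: -22101/2 ≈ -11051.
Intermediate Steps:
J(z) = (6 + z)/(2*z) (J(z) = (6 + z)/((2*z)) = (6 + z)*(1/(2*z)) = (6 + z)/(2*z))
G(p) = p*(11/10 + p) (G(p) = ((½)*(6 + 5)/5 + p)*p = ((½)*(⅕)*11 + p)*p = (11/10 + p)*p = p*(11/10 + p))
(l + G((-5 + 2)*(-5)))*(-53) = (-33 + ((-5 + 2)*(-5))*(11 + 10*((-5 + 2)*(-5)))/10)*(-53) = (-33 + (-3*(-5))*(11 + 10*(-3*(-5)))/10)*(-53) = (-33 + (⅒)*15*(11 + 10*15))*(-53) = (-33 + (⅒)*15*(11 + 150))*(-53) = (-33 + (⅒)*15*161)*(-53) = (-33 + 483/2)*(-53) = (417/2)*(-53) = -22101/2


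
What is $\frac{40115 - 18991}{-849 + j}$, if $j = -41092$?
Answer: $- \frac{21124}{41941} \approx -0.50366$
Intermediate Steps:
$\frac{40115 - 18991}{-849 + j} = \frac{40115 - 18991}{-849 - 41092} = \frac{21124}{-41941} = 21124 \left(- \frac{1}{41941}\right) = - \frac{21124}{41941}$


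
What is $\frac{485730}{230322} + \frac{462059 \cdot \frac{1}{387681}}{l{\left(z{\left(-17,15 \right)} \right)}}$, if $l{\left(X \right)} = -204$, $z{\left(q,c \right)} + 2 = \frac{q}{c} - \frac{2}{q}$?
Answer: $\frac{6384744873587}{3035909751588} \approx 2.1031$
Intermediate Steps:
$z{\left(q,c \right)} = -2 - \frac{2}{q} + \frac{q}{c}$ ($z{\left(q,c \right)} = -2 - \left(\frac{2}{q} - \frac{q}{c}\right) = -2 - \frac{2}{q} + \frac{q}{c}$)
$\frac{485730}{230322} + \frac{462059 \cdot \frac{1}{387681}}{l{\left(z{\left(-17,15 \right)} \right)}} = \frac{485730}{230322} + \frac{462059 \cdot \frac{1}{387681}}{-204} = 485730 \cdot \frac{1}{230322} + 462059 \cdot \frac{1}{387681} \left(- \frac{1}{204}\right) = \frac{80955}{38387} + \frac{462059}{387681} \left(- \frac{1}{204}\right) = \frac{80955}{38387} - \frac{462059}{79086924} = \frac{6384744873587}{3035909751588}$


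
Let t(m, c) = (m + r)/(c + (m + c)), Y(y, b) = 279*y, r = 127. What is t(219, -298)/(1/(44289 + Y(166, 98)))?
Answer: -31348638/377 ≈ -83153.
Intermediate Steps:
t(m, c) = (127 + m)/(m + 2*c) (t(m, c) = (m + 127)/(c + (m + c)) = (127 + m)/(c + (c + m)) = (127 + m)/(m + 2*c))
t(219, -298)/(1/(44289 + Y(166, 98))) = ((127 + 219)/(219 + 2*(-298)))/(1/(44289 + 279*166)) = (346/(219 - 596))/(1/(44289 + 46314)) = (346/(-377))/(1/90603) = (-1/377*346)/(1/90603) = -346/377*90603 = -31348638/377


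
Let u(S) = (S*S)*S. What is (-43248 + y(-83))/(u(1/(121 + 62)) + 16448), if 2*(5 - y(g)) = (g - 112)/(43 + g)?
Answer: -4240465624449/1612821666832 ≈ -2.6292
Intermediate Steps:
y(g) = 5 - (-112 + g)/(2*(43 + g)) (y(g) = 5 - (g - 112)/(2*(43 + g)) = 5 - (-112 + g)/(2*(43 + g)))
u(S) = S³ (u(S) = S²*S = S³)
(-43248 + y(-83))/(u(1/(121 + 62)) + 16448) = (-43248 + (542 + 9*(-83))/(2*(43 - 83)))/((1/(121 + 62))³ + 16448) = (-43248 + (½)*(542 - 747)/(-40))/((1/183)³ + 16448) = (-43248 + (½)*(-1/40)*(-205))/((1/183)³ + 16448) = (-43248 + 41/16)/(1/6128487 + 16448) = -691927/(16*100801354177/6128487) = -691927/16*6128487/100801354177 = -4240465624449/1612821666832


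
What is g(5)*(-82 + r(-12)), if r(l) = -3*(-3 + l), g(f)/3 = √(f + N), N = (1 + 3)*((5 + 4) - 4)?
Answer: -555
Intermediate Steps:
N = 20 (N = 4*(9 - 4) = 4*5 = 20)
g(f) = 3*√(20 + f) (g(f) = 3*√(f + 20) = 3*√(20 + f))
r(l) = 9 - 3*l
g(5)*(-82 + r(-12)) = (3*√(20 + 5))*(-82 + (9 - 3*(-12))) = (3*√25)*(-82 + (9 + 36)) = (3*5)*(-82 + 45) = 15*(-37) = -555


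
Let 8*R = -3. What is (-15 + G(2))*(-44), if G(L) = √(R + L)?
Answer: 660 - 11*√26 ≈ 603.91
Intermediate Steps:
R = -3/8 (R = (⅛)*(-3) = -3/8 ≈ -0.37500)
G(L) = √(-3/8 + L)
(-15 + G(2))*(-44) = (-15 + √(-6 + 16*2)/4)*(-44) = (-15 + √(-6 + 32)/4)*(-44) = (-15 + √26/4)*(-44) = 660 - 11*√26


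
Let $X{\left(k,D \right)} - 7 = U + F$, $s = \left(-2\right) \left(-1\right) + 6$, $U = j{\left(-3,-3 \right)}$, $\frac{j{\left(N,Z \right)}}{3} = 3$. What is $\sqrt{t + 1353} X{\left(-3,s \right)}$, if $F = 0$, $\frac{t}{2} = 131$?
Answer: $16 \sqrt{1615} \approx 642.99$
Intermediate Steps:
$t = 262$ ($t = 2 \cdot 131 = 262$)
$j{\left(N,Z \right)} = 9$ ($j{\left(N,Z \right)} = 3 \cdot 3 = 9$)
$U = 9$
$s = 8$ ($s = 2 + 6 = 8$)
$X{\left(k,D \right)} = 16$ ($X{\left(k,D \right)} = 7 + \left(9 + 0\right) = 7 + 9 = 16$)
$\sqrt{t + 1353} X{\left(-3,s \right)} = \sqrt{262 + 1353} \cdot 16 = \sqrt{1615} \cdot 16 = 16 \sqrt{1615}$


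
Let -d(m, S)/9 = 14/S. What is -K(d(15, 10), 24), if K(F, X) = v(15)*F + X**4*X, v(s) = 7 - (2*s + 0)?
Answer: -39814569/5 ≈ -7.9629e+6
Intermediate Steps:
d(m, S) = -126/S
v(s) = 7 - 2*s
K(F, X) = X**5 - 23*F (K(F, X) = (7 - 2*15)*F + X**4*X = (7 - 30)*F + X**5 = -23*F + X**5 = X**5 - 23*F)
-K(d(15, 10), 24) = -(24**5 - (-2898)/10) = -(7962624 - (-2898)/10) = -(7962624 - 23*(-63/5)) = -(7962624 + 1449/5) = -1*39814569/5 = -39814569/5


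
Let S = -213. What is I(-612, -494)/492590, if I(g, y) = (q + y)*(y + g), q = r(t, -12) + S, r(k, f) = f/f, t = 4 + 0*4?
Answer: 55774/35185 ≈ 1.5852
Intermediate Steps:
t = 4 (t = 4 + 0 = 4)
r(k, f) = 1
q = -212 (q = 1 - 213 = -212)
I(g, y) = (-212 + y)*(g + y) (I(g, y) = (-212 + y)*(y + g) = (-212 + y)*(g + y))
I(-612, -494)/492590 = ((-494)**2 - 212*(-612) - 212*(-494) - 612*(-494))/492590 = (244036 + 129744 + 104728 + 302328)*(1/492590) = 780836*(1/492590) = 55774/35185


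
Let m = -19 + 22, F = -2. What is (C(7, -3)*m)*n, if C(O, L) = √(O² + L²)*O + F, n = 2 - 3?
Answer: 6 - 21*√58 ≈ -153.93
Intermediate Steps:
n = -1
m = 3
C(O, L) = -2 + O*√(L² + O²) (C(O, L) = √(O² + L²)*O - 2 = √(L² + O²)*O - 2 = O*√(L² + O²) - 2 = -2 + O*√(L² + O²))
(C(7, -3)*m)*n = ((-2 + 7*√((-3)² + 7²))*3)*(-1) = ((-2 + 7*√(9 + 49))*3)*(-1) = ((-2 + 7*√58)*3)*(-1) = (-6 + 21*√58)*(-1) = 6 - 21*√58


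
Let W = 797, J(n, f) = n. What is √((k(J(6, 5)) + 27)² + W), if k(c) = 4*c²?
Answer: √30038 ≈ 173.31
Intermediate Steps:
√((k(J(6, 5)) + 27)² + W) = √((4*6² + 27)² + 797) = √((4*36 + 27)² + 797) = √((144 + 27)² + 797) = √(171² + 797) = √(29241 + 797) = √30038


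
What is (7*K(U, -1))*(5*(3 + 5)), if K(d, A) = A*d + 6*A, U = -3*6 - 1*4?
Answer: 4480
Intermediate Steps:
U = -22 (U = -18 - 4 = -22)
K(d, A) = 6*A + A*d
(7*K(U, -1))*(5*(3 + 5)) = (7*(-(6 - 22)))*(5*(3 + 5)) = (7*(-1*(-16)))*(5*8) = (7*16)*40 = 112*40 = 4480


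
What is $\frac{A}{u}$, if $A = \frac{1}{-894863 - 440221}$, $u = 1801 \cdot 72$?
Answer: $- \frac{1}{173123012448} \approx -5.7762 \cdot 10^{-12}$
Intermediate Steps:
$u = 129672$
$A = - \frac{1}{1335084}$ ($A = \frac{1}{-1335084} = - \frac{1}{1335084} \approx -7.4902 \cdot 10^{-7}$)
$\frac{A}{u} = - \frac{1}{1335084 \cdot 129672} = \left(- \frac{1}{1335084}\right) \frac{1}{129672} = - \frac{1}{173123012448}$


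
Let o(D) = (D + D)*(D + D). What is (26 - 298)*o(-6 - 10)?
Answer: -278528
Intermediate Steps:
o(D) = 4*D² (o(D) = (2*D)*(2*D) = 4*D²)
(26 - 298)*o(-6 - 10) = (26 - 298)*(4*(-6 - 10)²) = -1088*(-16)² = -1088*256 = -272*1024 = -278528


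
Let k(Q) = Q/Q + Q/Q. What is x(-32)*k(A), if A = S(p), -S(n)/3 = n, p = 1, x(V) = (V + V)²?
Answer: 8192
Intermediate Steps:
x(V) = 4*V² (x(V) = (2*V)² = 4*V²)
S(n) = -3*n
A = -3 (A = -3*1 = -3)
k(Q) = 2 (k(Q) = 1 + 1 = 2)
x(-32)*k(A) = (4*(-32)²)*2 = (4*1024)*2 = 4096*2 = 8192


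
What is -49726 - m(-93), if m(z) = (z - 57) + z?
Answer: -49483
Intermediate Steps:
m(z) = -57 + 2*z (m(z) = (-57 + z) + z = -57 + 2*z)
-49726 - m(-93) = -49726 - (-57 + 2*(-93)) = -49726 - (-57 - 186) = -49726 - 1*(-243) = -49726 + 243 = -49483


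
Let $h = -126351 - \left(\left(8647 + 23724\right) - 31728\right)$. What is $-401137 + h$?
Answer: $-528131$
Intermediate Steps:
$h = -126994$ ($h = -126351 - \left(32371 - 31728\right) = -126351 - 643 = -126994$)
$-401137 + h = -401137 - 126994 = -528131$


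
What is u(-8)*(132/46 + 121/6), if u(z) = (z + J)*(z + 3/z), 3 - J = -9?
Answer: -212993/276 ≈ -771.71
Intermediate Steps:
J = 12 (J = 3 - 1*(-9) = 3 + 9 = 12)
u(z) = (12 + z)*(z + 3/z) (u(z) = (z + 12)*(z + 3/z) = (12 + z)*(z + 3/z))
u(-8)*(132/46 + 121/6) = (3 + (-8)² + 12*(-8) + 36/(-8))*(132/46 + 121/6) = (3 + 64 - 96 + 36*(-⅛))*(132*(1/46) + 121*(⅙)) = (3 + 64 - 96 - 9/2)*(66/23 + 121/6) = -67/2*3179/138 = -212993/276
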